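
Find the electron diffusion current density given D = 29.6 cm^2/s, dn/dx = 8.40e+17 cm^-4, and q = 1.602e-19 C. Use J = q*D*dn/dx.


Step 1: J = q * D * (dn/dx)
Step 2: J = 1.602e-19 * 29.6 * 8.40e+17
Step 3: J = 3.98e+00 A/cm^2

3.98e+00


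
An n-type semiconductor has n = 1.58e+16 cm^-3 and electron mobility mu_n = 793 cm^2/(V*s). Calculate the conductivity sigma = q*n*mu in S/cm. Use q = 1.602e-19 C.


Step 1: sigma = q * n * mu
Step 2: sigma = 1.602e-19 * 1.58e+16 * 793
Step 3: sigma = 2.007e+00 S/cm

2.007e+00


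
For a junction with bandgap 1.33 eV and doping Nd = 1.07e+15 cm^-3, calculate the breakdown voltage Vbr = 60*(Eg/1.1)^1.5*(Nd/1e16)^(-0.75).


Step 1: Eg/1.1 = 1.33/1.1 = 1.209091
Step 2: (Eg/1.1)^1.5 = 1.209091^1.5 = 1.329500
Step 3: (Nd/1e16)^(-0.75) = (0.107)^(-0.75) = 5.345178
Step 4: Vbr = 60 * 1.329500 * 5.345178 = 426.4 V

426.4


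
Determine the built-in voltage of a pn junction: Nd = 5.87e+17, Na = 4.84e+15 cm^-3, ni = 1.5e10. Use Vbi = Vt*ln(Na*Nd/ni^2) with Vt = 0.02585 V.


Step 1: Compute Na*Nd/ni^2 = 4.84e+15 * 5.87e+17 / (1.5e10)^2 = 1.2627e+13
Step 2: ln(1.2627e+13) = 30.1669
Step 3: Vbi = 0.02585 * 30.1669 = 0.78 V

0.78


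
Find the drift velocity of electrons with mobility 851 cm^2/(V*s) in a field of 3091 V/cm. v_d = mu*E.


Step 1: v_d = mu * E
Step 2: v_d = 851 * 3091 = 2630441
Step 3: v_d = 2.63e+06 cm/s

2.63e+06


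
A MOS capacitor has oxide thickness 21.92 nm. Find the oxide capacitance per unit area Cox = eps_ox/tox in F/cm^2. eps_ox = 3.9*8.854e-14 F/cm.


Step 1: eps_ox = 3.9 * 8.854e-14 = 3.45306e-13 F/cm
Step 2: tox in cm = 21.92 nm * 1e-7 = 2.1920e-06 cm
Step 3: Cox = 3.45306e-13 / 2.1920e-06 = 1.58e-07 F/cm^2

1.58e-07


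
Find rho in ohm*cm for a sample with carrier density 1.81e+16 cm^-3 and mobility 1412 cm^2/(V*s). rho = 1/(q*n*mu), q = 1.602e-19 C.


Step 1: sigma = q * n * mu = 1.602e-19 * 1.81e+16 * 1412 = 4.09426e+00 S/cm
Step 2: rho = 1 / sigma = 1 / 4.09426e+00 = 0.2442 ohm*cm

0.2442


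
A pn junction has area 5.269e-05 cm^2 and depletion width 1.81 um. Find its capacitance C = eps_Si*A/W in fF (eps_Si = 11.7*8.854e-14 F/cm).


Step 1: eps_Si = 11.7 * 8.854e-14 = 1.035918e-12 F/cm
Step 2: W in cm = 1.81 * 1e-4 = 1.81e-04 cm
Step 3: C = 1.035918e-12 * 5.269e-05 / 1.81e-04 = 3.015609e-13 F
Step 4: C = 301.56 fF

301.56


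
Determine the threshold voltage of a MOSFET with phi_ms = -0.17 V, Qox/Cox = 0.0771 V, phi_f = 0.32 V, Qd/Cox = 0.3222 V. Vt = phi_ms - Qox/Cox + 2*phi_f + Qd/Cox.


Step 1: Vt = phi_ms - Qox/Cox + 2*phi_f + Qd/Cox
Step 2: Vt = -0.17 - 0.0771 + 2*0.32 + 0.3222
Step 3: Vt = -0.17 - 0.0771 + 0.64 + 0.3222
Step 4: Vt = 0.7151 V

0.7151


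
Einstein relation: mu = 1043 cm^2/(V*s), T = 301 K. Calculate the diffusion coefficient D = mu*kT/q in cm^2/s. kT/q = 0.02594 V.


Step 1: D = mu * (kT/q)
Step 2: D = 1043 * 0.02594
Step 3: D = 27.06 cm^2/s

27.06


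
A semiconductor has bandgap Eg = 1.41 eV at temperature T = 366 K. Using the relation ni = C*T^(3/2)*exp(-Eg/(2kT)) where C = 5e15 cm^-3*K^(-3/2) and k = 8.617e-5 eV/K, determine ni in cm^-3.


Step 1: Compute kT = 8.617e-5 * 366 = 0.03153822 eV
Step 2: Exponent = -Eg/(2kT) = -1.41/(2*0.03153822) = -22.35383
Step 3: T^(3/2) = 366^1.5 = 7001.99
Step 4: ni = 5e15 * 7001.99 * exp(-22.35383) = 6.86e+09 cm^-3

6.86e+09


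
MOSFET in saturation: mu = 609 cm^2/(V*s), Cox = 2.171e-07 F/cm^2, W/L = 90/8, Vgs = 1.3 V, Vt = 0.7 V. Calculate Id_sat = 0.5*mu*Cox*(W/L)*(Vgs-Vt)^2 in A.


Step 1: Overdrive voltage Vov = Vgs - Vt = 1.3 - 0.7 = 0.6 V
Step 2: W/L = 90/8 = 11.25
Step 3: Id = 0.5 * 609 * 2.171e-07 * 11.25 * 0.6^2
Step 4: Id = 2.68e-04 A

2.68e-04


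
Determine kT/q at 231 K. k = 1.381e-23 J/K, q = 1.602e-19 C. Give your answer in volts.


Step 1: kT = 1.381e-23 * 231 = 3.19011e-21 J
Step 2: Vt = kT/q = 3.19011e-21 / 1.602e-19
Step 3: Vt = 0.01991 V

0.01991


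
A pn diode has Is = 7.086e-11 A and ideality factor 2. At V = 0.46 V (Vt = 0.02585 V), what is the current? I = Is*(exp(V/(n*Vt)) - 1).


Step 1: V/(n*Vt) = 0.46/(2*0.02585) = 8.8975
Step 2: exp(8.8975) = 7.3137e+03
Step 3: I = 7.086e-11 * (7.3137e+03 - 1) = 5.18e-07 A

5.18e-07


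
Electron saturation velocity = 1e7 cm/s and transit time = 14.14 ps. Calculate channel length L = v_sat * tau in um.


Step 1: tau in seconds = 14.14 ps * 1e-12 = 1.4140e-11 s
Step 2: L = v_sat * tau = 1e7 * 1.4140e-11 = 1.4140e-04 cm
Step 3: L in um = 1.4140e-04 * 1e4 = 1.414 um

1.414


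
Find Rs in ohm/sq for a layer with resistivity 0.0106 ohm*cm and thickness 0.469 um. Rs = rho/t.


Step 1: Convert thickness to cm: t = 0.469 um = 4.6900e-05 cm
Step 2: Rs = rho / t = 0.0106 / 4.6900e-05
Step 3: Rs = 226.0 ohm/sq

226.0


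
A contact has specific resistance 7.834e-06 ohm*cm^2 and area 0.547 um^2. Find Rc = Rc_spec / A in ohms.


Step 1: Convert area to cm^2: 0.547 um^2 = 5.4700e-09 cm^2
Step 2: Rc = Rc_spec / A = 7.834e-06 / 5.4700e-09
Step 3: Rc = 1.43e+03 ohms

1.43e+03


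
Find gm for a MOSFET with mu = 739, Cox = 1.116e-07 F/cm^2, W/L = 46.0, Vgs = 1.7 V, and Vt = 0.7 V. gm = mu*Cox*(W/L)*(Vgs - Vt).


Step 1: Vov = Vgs - Vt = 1.7 - 0.7 = 1.0 V
Step 2: gm = mu * Cox * (W/L) * Vov
Step 3: gm = 739 * 1.116e-07 * 46.0 * 1.0 = 3.79e-03 S

3.79e-03


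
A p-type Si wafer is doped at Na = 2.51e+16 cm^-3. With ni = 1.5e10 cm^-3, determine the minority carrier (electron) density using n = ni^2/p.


Step 1: Majority hole concentration p ≈ Na = 2.51e+16 cm^-3
Step 2: n = ni^2 / Na = (1.5e10)^2 / 2.51e+16
Step 3: n = 8.96e+03 cm^-3

8.96e+03


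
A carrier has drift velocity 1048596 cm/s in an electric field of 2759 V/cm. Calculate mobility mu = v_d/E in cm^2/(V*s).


Step 1: mu = v_d / E
Step 2: mu = 1048596 / 2759
Step 3: mu = 380.06 cm^2/(V*s)

380.06


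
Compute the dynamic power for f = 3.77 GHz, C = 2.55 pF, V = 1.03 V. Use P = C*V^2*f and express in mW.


Step 1: V^2 = 1.03^2 = 1.0609 V^2
Step 2: P = C*V^2*f = 2.55e-12 F * 1.0609 * 3.77e9 Hz
Step 3: P = 1.019896215e-02 W
Step 4: P = 10.199 mW

10.199


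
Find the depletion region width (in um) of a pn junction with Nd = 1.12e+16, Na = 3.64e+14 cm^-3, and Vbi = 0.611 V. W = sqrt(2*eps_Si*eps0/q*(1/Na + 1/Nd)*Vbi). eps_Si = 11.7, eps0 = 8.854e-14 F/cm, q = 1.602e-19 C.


Step 1: 1/Na + 1/Nd = 1/3.64e+14 + 1/1.12e+16 = 2.83654e-15
Step 2: 2*eps*eps0/q = 2*11.7*8.854e-14/1.602e-19 = 1.293281e+07
Step 3: W^2 = 1.293281e+07 * 2.83654e-15 * 0.611 = 2.24142e-08
Step 4: W = sqrt(2.24142e-08) = 1.497e-04 cm = 1.497 um

1.497


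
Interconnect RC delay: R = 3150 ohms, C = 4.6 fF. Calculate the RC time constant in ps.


Step 1: tau = R * C
Step 2: tau = 3150 * 4.6 fF = 3150 * 4.6e-15 F
Step 3: tau = 1.449e-11 s = 14.49 ps

14.49


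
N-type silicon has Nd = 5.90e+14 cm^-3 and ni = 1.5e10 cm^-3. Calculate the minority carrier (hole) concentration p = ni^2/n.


Step 1: Since Nd >> ni, n ≈ Nd = 5.90e+14 cm^-3
Step 2: p = ni^2 / n = (1.5e10)^2 / 5.90e+14
Step 3: p = 2.25e20 / 5.90e+14 = 3.81e+05 cm^-3

3.81e+05


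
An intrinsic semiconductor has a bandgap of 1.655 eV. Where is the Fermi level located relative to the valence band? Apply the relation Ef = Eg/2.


Step 1: For an intrinsic semiconductor, the Fermi level sits at midgap.
Step 2: Ef = Eg / 2 = 1.655 / 2 = 0.8275 eV

0.8275


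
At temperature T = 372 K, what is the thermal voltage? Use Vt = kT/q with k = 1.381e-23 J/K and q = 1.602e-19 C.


Step 1: kT = 1.381e-23 * 372 = 5.13732e-21 J
Step 2: Vt = kT/q = 5.13732e-21 / 1.602e-19
Step 3: Vt = 0.03207 V

0.03207


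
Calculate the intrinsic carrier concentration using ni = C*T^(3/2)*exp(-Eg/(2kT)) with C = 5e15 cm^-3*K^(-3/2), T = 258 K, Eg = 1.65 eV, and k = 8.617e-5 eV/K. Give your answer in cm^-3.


Step 1: Compute kT = 8.617e-5 * 258 = 0.02223186 eV
Step 2: Exponent = -Eg/(2kT) = -1.65/(2*0.02223186) = -37.10891
Step 3: T^(3/2) = 258^1.5 = 4144.09
Step 4: ni = 5e15 * 4144.09 * exp(-37.10891) = 1.59e+03 cm^-3

1.59e+03


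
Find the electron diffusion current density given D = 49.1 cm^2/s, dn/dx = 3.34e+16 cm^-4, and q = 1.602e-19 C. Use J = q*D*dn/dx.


Step 1: J = q * D * (dn/dx)
Step 2: J = 1.602e-19 * 49.1 * 3.34e+16
Step 3: J = 2.63e-01 A/cm^2

2.63e-01


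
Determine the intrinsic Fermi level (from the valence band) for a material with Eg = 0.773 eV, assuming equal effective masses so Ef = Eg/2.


Step 1: For an intrinsic semiconductor, the Fermi level sits at midgap.
Step 2: Ef = Eg / 2 = 0.773 / 2 = 0.3865 eV

0.3865


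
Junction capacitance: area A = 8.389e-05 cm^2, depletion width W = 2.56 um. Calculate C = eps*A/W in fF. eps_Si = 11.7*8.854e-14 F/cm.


Step 1: eps_Si = 11.7 * 8.854e-14 = 1.035918e-12 F/cm
Step 2: W in cm = 2.56 * 1e-4 = 2.56e-04 cm
Step 3: C = 1.035918e-12 * 8.389e-05 / 2.56e-04 = 3.394655e-13 F
Step 4: C = 339.47 fF

339.47


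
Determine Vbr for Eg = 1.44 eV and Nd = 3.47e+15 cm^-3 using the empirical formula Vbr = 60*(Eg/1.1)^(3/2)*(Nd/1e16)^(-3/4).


Step 1: Eg/1.1 = 1.44/1.1 = 1.309091
Step 2: (Eg/1.1)^1.5 = 1.309091^1.5 = 1.497803
Step 3: (Nd/1e16)^(-0.75) = (0.347)^(-0.75) = 2.211836
Step 4: Vbr = 60 * 1.497803 * 2.211836 = 198.8 V

198.8


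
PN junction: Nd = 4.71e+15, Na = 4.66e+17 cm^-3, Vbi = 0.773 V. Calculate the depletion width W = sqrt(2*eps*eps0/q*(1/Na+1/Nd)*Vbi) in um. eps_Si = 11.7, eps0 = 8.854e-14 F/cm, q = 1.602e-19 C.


Step 1: 1/Na + 1/Nd = 1/4.66e+17 + 1/4.71e+15 = 2.14460e-16
Step 2: 2*eps*eps0/q = 2*11.7*8.854e-14/1.602e-19 = 1.293281e+07
Step 3: W^2 = 1.293281e+07 * 2.14460e-16 * 0.773 = 2.14397e-09
Step 4: W = sqrt(2.14397e-09) = 4.630e-05 cm = 0.463 um

0.463


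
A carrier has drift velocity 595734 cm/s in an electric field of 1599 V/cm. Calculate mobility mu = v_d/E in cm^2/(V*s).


Step 1: mu = v_d / E
Step 2: mu = 595734 / 1599
Step 3: mu = 372.57 cm^2/(V*s)

372.57


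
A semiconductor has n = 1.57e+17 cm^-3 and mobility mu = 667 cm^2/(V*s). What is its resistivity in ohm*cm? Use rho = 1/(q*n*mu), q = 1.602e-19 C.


Step 1: sigma = q * n * mu = 1.602e-19 * 1.57e+17 * 667 = 1.67760e+01 S/cm
Step 2: rho = 1 / sigma = 1 / 1.67760e+01 = 0.05961 ohm*cm

0.05961


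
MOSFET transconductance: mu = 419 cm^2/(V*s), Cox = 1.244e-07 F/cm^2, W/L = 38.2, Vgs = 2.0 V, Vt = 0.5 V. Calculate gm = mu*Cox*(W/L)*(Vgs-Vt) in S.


Step 1: Vov = Vgs - Vt = 2.0 - 0.5 = 1.5 V
Step 2: gm = mu * Cox * (W/L) * Vov
Step 3: gm = 419 * 1.244e-07 * 38.2 * 1.5 = 2.99e-03 S

2.99e-03


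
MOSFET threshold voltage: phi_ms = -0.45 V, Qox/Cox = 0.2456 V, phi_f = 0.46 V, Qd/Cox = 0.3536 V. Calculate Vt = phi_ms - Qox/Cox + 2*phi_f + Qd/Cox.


Step 1: Vt = phi_ms - Qox/Cox + 2*phi_f + Qd/Cox
Step 2: Vt = -0.45 - 0.2456 + 2*0.46 + 0.3536
Step 3: Vt = -0.45 - 0.2456 + 0.92 + 0.3536
Step 4: Vt = 0.578 V

0.578


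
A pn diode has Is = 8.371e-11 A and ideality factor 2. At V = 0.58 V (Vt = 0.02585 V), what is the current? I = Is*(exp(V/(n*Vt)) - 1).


Step 1: V/(n*Vt) = 0.58/(2*0.02585) = 11.2186
Step 2: exp(11.2186) = 7.4503e+04
Step 3: I = 8.371e-11 * (7.4503e+04 - 1) = 6.24e-06 A

6.24e-06


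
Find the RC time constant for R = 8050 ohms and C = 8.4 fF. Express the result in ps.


Step 1: tau = R * C
Step 2: tau = 8050 * 8.4 fF = 8050 * 8.4e-15 F
Step 3: tau = 6.762e-11 s = 67.62 ps

67.62


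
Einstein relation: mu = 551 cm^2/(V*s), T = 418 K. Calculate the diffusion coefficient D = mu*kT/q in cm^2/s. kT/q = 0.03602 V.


Step 1: D = mu * (kT/q)
Step 2: D = 551 * 0.03602
Step 3: D = 19.85 cm^2/s

19.85


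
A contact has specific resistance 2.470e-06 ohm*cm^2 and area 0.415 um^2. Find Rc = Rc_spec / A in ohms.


Step 1: Convert area to cm^2: 0.415 um^2 = 4.1500e-09 cm^2
Step 2: Rc = Rc_spec / A = 2.470e-06 / 4.1500e-09
Step 3: Rc = 5.95e+02 ohms

5.95e+02


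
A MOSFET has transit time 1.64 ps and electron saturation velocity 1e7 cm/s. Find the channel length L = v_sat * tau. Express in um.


Step 1: tau in seconds = 1.64 ps * 1e-12 = 1.6400e-12 s
Step 2: L = v_sat * tau = 1e7 * 1.6400e-12 = 1.6400e-05 cm
Step 3: L in um = 1.6400e-05 * 1e4 = 0.164 um

0.164


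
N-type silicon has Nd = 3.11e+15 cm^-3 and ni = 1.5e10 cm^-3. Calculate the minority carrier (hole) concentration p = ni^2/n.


Step 1: Since Nd >> ni, n ≈ Nd = 3.11e+15 cm^-3
Step 2: p = ni^2 / n = (1.5e10)^2 / 3.11e+15
Step 3: p = 2.25e20 / 3.11e+15 = 7.23e+04 cm^-3

7.23e+04


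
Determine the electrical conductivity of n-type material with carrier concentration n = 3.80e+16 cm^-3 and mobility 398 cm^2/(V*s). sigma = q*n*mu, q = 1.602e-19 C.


Step 1: sigma = q * n * mu
Step 2: sigma = 1.602e-19 * 3.80e+16 * 398
Step 3: sigma = 2.423e+00 S/cm

2.423e+00


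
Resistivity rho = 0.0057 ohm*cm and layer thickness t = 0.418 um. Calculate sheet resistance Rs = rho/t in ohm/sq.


Step 1: Convert thickness to cm: t = 0.418 um = 4.1800e-05 cm
Step 2: Rs = rho / t = 0.0057 / 4.1800e-05
Step 3: Rs = 136.4 ohm/sq

136.4


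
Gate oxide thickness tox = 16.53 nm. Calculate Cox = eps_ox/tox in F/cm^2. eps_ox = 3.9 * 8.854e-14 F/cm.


Step 1: eps_ox = 3.9 * 8.854e-14 = 3.45306e-13 F/cm
Step 2: tox in cm = 16.53 nm * 1e-7 = 1.6530e-06 cm
Step 3: Cox = 3.45306e-13 / 1.6530e-06 = 2.09e-07 F/cm^2

2.09e-07


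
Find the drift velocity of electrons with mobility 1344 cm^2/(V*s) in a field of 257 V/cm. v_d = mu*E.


Step 1: v_d = mu * E
Step 2: v_d = 1344 * 257 = 345408
Step 3: v_d = 3.45e+05 cm/s

3.45e+05


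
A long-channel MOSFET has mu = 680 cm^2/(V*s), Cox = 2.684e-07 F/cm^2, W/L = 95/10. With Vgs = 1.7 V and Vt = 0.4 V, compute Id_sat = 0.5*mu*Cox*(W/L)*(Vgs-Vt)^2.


Step 1: Overdrive voltage Vov = Vgs - Vt = 1.7 - 0.4 = 1.3 V
Step 2: W/L = 95/10 = 9.5
Step 3: Id = 0.5 * 680 * 2.684e-07 * 9.5 * 1.3^2
Step 4: Id = 1.47e-03 A

1.47e-03


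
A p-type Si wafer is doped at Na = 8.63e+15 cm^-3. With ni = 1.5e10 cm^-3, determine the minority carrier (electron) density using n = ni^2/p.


Step 1: Majority hole concentration p ≈ Na = 8.63e+15 cm^-3
Step 2: n = ni^2 / Na = (1.5e10)^2 / 8.63e+15
Step 3: n = 2.61e+04 cm^-3

2.61e+04


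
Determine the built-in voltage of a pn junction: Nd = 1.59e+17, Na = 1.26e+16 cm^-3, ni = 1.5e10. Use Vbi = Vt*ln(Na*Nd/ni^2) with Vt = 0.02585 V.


Step 1: Compute Na*Nd/ni^2 = 1.26e+16 * 1.59e+17 / (1.5e10)^2 = 8.9040e+12
Step 2: ln(8.9040e+12) = 29.8175
Step 3: Vbi = 0.02585 * 29.8175 = 0.771 V

0.771


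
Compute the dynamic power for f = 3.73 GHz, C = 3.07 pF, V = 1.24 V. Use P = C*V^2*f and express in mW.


Step 1: V^2 = 1.24^2 = 1.5376 V^2
Step 2: P = C*V^2*f = 3.07e-12 F * 1.5376 * 3.73e9 Hz
Step 3: P = 1.760721136e-02 W
Step 4: P = 17.607 mW

17.607


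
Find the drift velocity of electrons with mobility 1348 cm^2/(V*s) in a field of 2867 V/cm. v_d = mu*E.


Step 1: v_d = mu * E
Step 2: v_d = 1348 * 2867 = 3864716
Step 3: v_d = 3.86e+06 cm/s

3.86e+06


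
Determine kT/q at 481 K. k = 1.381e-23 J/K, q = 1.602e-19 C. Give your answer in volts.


Step 1: kT = 1.381e-23 * 481 = 6.64261e-21 J
Step 2: Vt = kT/q = 6.64261e-21 / 1.602e-19
Step 3: Vt = 0.04146 V

0.04146


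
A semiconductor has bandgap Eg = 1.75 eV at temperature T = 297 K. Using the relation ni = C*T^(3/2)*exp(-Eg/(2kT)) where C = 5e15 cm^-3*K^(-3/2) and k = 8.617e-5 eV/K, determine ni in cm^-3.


Step 1: Compute kT = 8.617e-5 * 297 = 0.02559249 eV
Step 2: Exponent = -Eg/(2kT) = -1.75/(2*0.02559249) = -34.18972
Step 3: T^(3/2) = 297^1.5 = 5118.41
Step 4: ni = 5e15 * 5118.41 * exp(-34.18972) = 3.63e+04 cm^-3

3.63e+04


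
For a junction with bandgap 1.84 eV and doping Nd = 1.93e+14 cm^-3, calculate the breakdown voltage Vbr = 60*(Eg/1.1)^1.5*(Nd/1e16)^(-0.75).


Step 1: Eg/1.1 = 1.84/1.1 = 1.672727
Step 2: (Eg/1.1)^1.5 = 1.672727^1.5 = 2.163404
Step 3: (Nd/1e16)^(-0.75) = (0.0193)^(-0.75) = 19.312212
Step 4: Vbr = 60 * 2.163404 * 19.312212 = 2506.8 V

2506.8


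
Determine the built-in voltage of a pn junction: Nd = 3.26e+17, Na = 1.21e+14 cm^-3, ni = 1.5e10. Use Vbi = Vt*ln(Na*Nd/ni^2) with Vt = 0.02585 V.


Step 1: Compute Na*Nd/ni^2 = 1.21e+14 * 3.26e+17 / (1.5e10)^2 = 1.7532e+11
Step 2: ln(1.7532e+11) = 25.8899
Step 3: Vbi = 0.02585 * 25.8899 = 0.669 V

0.669


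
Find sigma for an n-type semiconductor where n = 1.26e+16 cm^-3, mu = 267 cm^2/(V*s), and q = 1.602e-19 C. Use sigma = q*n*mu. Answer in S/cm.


Step 1: sigma = q * n * mu
Step 2: sigma = 1.602e-19 * 1.26e+16 * 267
Step 3: sigma = 5.389e-01 S/cm

5.389e-01


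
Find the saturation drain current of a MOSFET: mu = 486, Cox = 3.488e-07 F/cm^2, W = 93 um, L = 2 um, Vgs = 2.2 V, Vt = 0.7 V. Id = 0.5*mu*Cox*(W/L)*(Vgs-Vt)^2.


Step 1: Overdrive voltage Vov = Vgs - Vt = 2.2 - 0.7 = 1.5 V
Step 2: W/L = 93/2 = 46.5
Step 3: Id = 0.5 * 486 * 3.488e-07 * 46.5 * 1.5^2
Step 4: Id = 8.87e-03 A

8.87e-03


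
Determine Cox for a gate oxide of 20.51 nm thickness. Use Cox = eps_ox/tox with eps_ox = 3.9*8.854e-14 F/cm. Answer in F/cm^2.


Step 1: eps_ox = 3.9 * 8.854e-14 = 3.45306e-13 F/cm
Step 2: tox in cm = 20.51 nm * 1e-7 = 2.0510e-06 cm
Step 3: Cox = 3.45306e-13 / 2.0510e-06 = 1.68e-07 F/cm^2

1.68e-07


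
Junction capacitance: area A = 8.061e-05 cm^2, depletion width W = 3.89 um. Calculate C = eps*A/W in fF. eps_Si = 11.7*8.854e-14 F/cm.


Step 1: eps_Si = 11.7 * 8.854e-14 = 1.035918e-12 F/cm
Step 2: W in cm = 3.89 * 1e-4 = 3.89e-04 cm
Step 3: C = 1.035918e-12 * 8.061e-05 / 3.89e-04 = 2.146667e-13 F
Step 4: C = 214.67 fF

214.67


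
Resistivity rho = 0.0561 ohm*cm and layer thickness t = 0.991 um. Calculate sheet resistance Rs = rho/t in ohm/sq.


Step 1: Convert thickness to cm: t = 0.991 um = 9.9100e-05 cm
Step 2: Rs = rho / t = 0.0561 / 9.9100e-05
Step 3: Rs = 566.1 ohm/sq

566.1


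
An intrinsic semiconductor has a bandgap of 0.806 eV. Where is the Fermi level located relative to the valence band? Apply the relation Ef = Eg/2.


Step 1: For an intrinsic semiconductor, the Fermi level sits at midgap.
Step 2: Ef = Eg / 2 = 0.806 / 2 = 0.403 eV

0.403


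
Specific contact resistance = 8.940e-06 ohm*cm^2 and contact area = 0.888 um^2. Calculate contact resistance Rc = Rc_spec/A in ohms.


Step 1: Convert area to cm^2: 0.888 um^2 = 8.8800e-09 cm^2
Step 2: Rc = Rc_spec / A = 8.940e-06 / 8.8800e-09
Step 3: Rc = 1.01e+03 ohms

1.01e+03


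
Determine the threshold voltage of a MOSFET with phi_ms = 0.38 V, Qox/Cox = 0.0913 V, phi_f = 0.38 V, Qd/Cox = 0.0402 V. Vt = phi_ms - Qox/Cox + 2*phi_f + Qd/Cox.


Step 1: Vt = phi_ms - Qox/Cox + 2*phi_f + Qd/Cox
Step 2: Vt = 0.38 - 0.0913 + 2*0.38 + 0.0402
Step 3: Vt = 0.38 - 0.0913 + 0.76 + 0.0402
Step 4: Vt = 1.0889 V

1.0889


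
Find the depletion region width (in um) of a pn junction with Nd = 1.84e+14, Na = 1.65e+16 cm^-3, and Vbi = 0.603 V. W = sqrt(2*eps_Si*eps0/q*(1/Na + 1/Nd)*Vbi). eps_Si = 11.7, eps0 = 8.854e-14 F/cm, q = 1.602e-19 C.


Step 1: 1/Na + 1/Nd = 1/1.65e+16 + 1/1.84e+14 = 5.49539e-15
Step 2: 2*eps*eps0/q = 2*11.7*8.854e-14/1.602e-19 = 1.293281e+07
Step 3: W^2 = 1.293281e+07 * 5.49539e-15 * 0.603 = 4.28557e-08
Step 4: W = sqrt(4.28557e-08) = 2.070e-04 cm = 2.07 um

2.07


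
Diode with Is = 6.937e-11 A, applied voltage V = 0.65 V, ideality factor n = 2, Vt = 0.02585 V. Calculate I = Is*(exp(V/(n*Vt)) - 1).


Step 1: V/(n*Vt) = 0.65/(2*0.02585) = 12.5725
Step 2: exp(12.5725) = 2.8851e+05
Step 3: I = 6.937e-11 * (2.8851e+05 - 1) = 2.00e-05 A

2.00e-05


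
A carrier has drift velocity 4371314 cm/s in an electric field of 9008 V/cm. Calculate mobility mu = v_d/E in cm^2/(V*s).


Step 1: mu = v_d / E
Step 2: mu = 4371314 / 9008
Step 3: mu = 485.27 cm^2/(V*s)

485.27


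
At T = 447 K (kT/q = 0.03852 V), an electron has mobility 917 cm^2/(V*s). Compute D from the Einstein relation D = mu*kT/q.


Step 1: D = mu * (kT/q)
Step 2: D = 917 * 0.03852
Step 3: D = 35.32 cm^2/s

35.32


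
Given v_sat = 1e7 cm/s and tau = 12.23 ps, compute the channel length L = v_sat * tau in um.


Step 1: tau in seconds = 12.23 ps * 1e-12 = 1.2230e-11 s
Step 2: L = v_sat * tau = 1e7 * 1.2230e-11 = 1.2230e-04 cm
Step 3: L in um = 1.2230e-04 * 1e4 = 1.223 um

1.223


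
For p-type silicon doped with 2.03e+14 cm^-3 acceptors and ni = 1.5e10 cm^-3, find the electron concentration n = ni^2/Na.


Step 1: Majority hole concentration p ≈ Na = 2.03e+14 cm^-3
Step 2: n = ni^2 / Na = (1.5e10)^2 / 2.03e+14
Step 3: n = 1.11e+06 cm^-3

1.11e+06


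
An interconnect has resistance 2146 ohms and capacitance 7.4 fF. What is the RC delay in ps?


Step 1: tau = R * C
Step 2: tau = 2146 * 7.4 fF = 2146 * 7.4e-15 F
Step 3: tau = 1.58804e-11 s = 15.8804 ps

15.8804


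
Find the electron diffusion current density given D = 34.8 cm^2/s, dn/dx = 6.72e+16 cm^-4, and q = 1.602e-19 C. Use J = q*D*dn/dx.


Step 1: J = q * D * (dn/dx)
Step 2: J = 1.602e-19 * 34.8 * 6.72e+16
Step 3: J = 3.75e-01 A/cm^2

3.75e-01


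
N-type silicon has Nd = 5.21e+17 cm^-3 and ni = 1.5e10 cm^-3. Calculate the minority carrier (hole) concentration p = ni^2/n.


Step 1: Since Nd >> ni, n ≈ Nd = 5.21e+17 cm^-3
Step 2: p = ni^2 / n = (1.5e10)^2 / 5.21e+17
Step 3: p = 2.25e20 / 5.21e+17 = 4.32e+02 cm^-3

4.32e+02


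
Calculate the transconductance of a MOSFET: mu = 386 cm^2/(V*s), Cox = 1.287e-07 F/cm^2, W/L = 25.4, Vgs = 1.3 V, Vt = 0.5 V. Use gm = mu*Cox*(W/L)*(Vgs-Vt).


Step 1: Vov = Vgs - Vt = 1.3 - 0.5 = 0.8 V
Step 2: gm = mu * Cox * (W/L) * Vov
Step 3: gm = 386 * 1.287e-07 * 25.4 * 0.8 = 1.01e-03 S

1.01e-03


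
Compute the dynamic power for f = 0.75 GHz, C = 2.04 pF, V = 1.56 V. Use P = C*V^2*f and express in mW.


Step 1: V^2 = 1.56^2 = 2.4336 V^2
Step 2: P = C*V^2*f = 2.04e-12 F * 2.4336 * 0.75e9 Hz
Step 3: P = 3.723408e-03 W
Step 4: P = 3.723 mW

3.723


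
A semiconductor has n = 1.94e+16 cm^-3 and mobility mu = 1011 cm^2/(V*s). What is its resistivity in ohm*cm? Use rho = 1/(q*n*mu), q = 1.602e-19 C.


Step 1: sigma = q * n * mu = 1.602e-19 * 1.94e+16 * 1011 = 3.14207e+00 S/cm
Step 2: rho = 1 / sigma = 1 / 3.14207e+00 = 0.3183 ohm*cm

0.3183


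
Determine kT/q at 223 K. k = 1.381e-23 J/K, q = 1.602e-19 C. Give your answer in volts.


Step 1: kT = 1.381e-23 * 223 = 3.07963e-21 J
Step 2: Vt = kT/q = 3.07963e-21 / 1.602e-19
Step 3: Vt = 0.01922 V

0.01922


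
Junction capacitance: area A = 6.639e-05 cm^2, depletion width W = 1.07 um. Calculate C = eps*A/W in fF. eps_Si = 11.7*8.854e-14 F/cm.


Step 1: eps_Si = 11.7 * 8.854e-14 = 1.035918e-12 F/cm
Step 2: W in cm = 1.07 * 1e-4 = 1.07e-04 cm
Step 3: C = 1.035918e-12 * 6.639e-05 / 1.07e-04 = 6.427532e-13 F
Step 4: C = 642.75 fF

642.75


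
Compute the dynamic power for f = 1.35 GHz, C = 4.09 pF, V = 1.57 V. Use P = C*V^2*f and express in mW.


Step 1: V^2 = 1.57^2 = 2.4649 V^2
Step 2: P = C*V^2*f = 4.09e-12 F * 2.4649 * 1.35e9 Hz
Step 3: P = 1.360994535e-02 W
Step 4: P = 13.61 mW

13.61


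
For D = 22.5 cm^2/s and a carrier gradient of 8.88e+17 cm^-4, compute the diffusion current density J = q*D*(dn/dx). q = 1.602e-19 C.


Step 1: J = q * D * (dn/dx)
Step 2: J = 1.602e-19 * 22.5 * 8.88e+17
Step 3: J = 3.20e+00 A/cm^2

3.20e+00


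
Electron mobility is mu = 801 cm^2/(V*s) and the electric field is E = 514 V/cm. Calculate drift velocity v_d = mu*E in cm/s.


Step 1: v_d = mu * E
Step 2: v_d = 801 * 514 = 411714
Step 3: v_d = 4.12e+05 cm/s

4.12e+05


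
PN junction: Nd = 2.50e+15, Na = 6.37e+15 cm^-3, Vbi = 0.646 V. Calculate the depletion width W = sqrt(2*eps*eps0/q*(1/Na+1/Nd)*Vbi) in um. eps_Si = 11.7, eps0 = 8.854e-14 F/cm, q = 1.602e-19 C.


Step 1: 1/Na + 1/Nd = 1/6.37e+15 + 1/2.50e+15 = 5.56986e-16
Step 2: 2*eps*eps0/q = 2*11.7*8.854e-14/1.602e-19 = 1.293281e+07
Step 3: W^2 = 1.293281e+07 * 5.56986e-16 * 0.646 = 4.65339e-09
Step 4: W = sqrt(4.65339e-09) = 6.822e-05 cm = 0.6822 um

0.6822


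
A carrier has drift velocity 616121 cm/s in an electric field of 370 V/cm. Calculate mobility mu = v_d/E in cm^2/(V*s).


Step 1: mu = v_d / E
Step 2: mu = 616121 / 370
Step 3: mu = 1665.19 cm^2/(V*s)

1665.19


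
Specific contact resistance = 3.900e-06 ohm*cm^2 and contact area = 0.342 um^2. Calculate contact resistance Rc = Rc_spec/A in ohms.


Step 1: Convert area to cm^2: 0.342 um^2 = 3.4200e-09 cm^2
Step 2: Rc = Rc_spec / A = 3.900e-06 / 3.4200e-09
Step 3: Rc = 1.14e+03 ohms

1.14e+03


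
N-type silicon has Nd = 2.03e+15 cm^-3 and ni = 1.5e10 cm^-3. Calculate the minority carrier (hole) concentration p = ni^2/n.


Step 1: Since Nd >> ni, n ≈ Nd = 2.03e+15 cm^-3
Step 2: p = ni^2 / n = (1.5e10)^2 / 2.03e+15
Step 3: p = 2.25e20 / 2.03e+15 = 1.11e+05 cm^-3

1.11e+05


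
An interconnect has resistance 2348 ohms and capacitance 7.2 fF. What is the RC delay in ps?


Step 1: tau = R * C
Step 2: tau = 2348 * 7.2 fF = 2348 * 7.2e-15 F
Step 3: tau = 1.69056e-11 s = 16.9056 ps

16.9056


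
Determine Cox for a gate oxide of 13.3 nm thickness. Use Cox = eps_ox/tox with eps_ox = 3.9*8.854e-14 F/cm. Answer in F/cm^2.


Step 1: eps_ox = 3.9 * 8.854e-14 = 3.45306e-13 F/cm
Step 2: tox in cm = 13.3 nm * 1e-7 = 1.3300e-06 cm
Step 3: Cox = 3.45306e-13 / 1.3300e-06 = 2.60e-07 F/cm^2

2.60e-07


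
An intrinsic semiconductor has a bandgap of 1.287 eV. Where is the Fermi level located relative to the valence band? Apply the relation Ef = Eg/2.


Step 1: For an intrinsic semiconductor, the Fermi level sits at midgap.
Step 2: Ef = Eg / 2 = 1.287 / 2 = 0.6435 eV

0.6435


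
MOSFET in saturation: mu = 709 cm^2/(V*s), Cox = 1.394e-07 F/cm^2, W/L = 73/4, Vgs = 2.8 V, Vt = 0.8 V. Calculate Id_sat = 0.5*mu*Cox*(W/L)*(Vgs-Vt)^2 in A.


Step 1: Overdrive voltage Vov = Vgs - Vt = 2.8 - 0.8 = 2.0 V
Step 2: W/L = 73/4 = 18.25
Step 3: Id = 0.5 * 709 * 1.394e-07 * 18.25 * 2.0^2
Step 4: Id = 3.61e-03 A

3.61e-03


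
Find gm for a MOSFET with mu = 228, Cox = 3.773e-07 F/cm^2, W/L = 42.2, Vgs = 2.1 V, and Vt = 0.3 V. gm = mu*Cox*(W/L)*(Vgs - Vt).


Step 1: Vov = Vgs - Vt = 2.1 - 0.3 = 1.8 V
Step 2: gm = mu * Cox * (W/L) * Vov
Step 3: gm = 228 * 3.773e-07 * 42.2 * 1.8 = 6.53e-03 S

6.53e-03


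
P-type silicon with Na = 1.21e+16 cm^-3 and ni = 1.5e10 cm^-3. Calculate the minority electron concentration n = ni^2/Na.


Step 1: Majority hole concentration p ≈ Na = 1.21e+16 cm^-3
Step 2: n = ni^2 / Na = (1.5e10)^2 / 1.21e+16
Step 3: n = 1.86e+04 cm^-3

1.86e+04


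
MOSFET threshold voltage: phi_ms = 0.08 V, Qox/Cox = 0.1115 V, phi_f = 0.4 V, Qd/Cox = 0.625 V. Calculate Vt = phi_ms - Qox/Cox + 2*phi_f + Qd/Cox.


Step 1: Vt = phi_ms - Qox/Cox + 2*phi_f + Qd/Cox
Step 2: Vt = 0.08 - 0.1115 + 2*0.4 + 0.625
Step 3: Vt = 0.08 - 0.1115 + 0.8 + 0.625
Step 4: Vt = 1.3935 V

1.3935


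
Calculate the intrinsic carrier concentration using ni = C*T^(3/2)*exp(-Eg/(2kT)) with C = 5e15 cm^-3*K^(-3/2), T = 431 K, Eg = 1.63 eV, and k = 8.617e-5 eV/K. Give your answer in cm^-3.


Step 1: Compute kT = 8.617e-5 * 431 = 0.03713927 eV
Step 2: Exponent = -Eg/(2kT) = -1.63/(2*0.03713927) = -21.94443
Step 3: T^(3/2) = 431^1.5 = 8947.79
Step 4: ni = 5e15 * 8947.79 * exp(-21.94443) = 1.32e+10 cm^-3

1.32e+10


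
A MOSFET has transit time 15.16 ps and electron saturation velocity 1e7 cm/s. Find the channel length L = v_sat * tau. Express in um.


Step 1: tau in seconds = 15.16 ps * 1e-12 = 1.5160e-11 s
Step 2: L = v_sat * tau = 1e7 * 1.5160e-11 = 1.5160e-04 cm
Step 3: L in um = 1.5160e-04 * 1e4 = 1.516 um

1.516


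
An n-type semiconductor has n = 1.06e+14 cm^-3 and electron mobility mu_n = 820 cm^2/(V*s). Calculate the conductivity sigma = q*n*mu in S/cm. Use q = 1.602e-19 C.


Step 1: sigma = q * n * mu
Step 2: sigma = 1.602e-19 * 1.06e+14 * 820
Step 3: sigma = 1.392e-02 S/cm

1.392e-02


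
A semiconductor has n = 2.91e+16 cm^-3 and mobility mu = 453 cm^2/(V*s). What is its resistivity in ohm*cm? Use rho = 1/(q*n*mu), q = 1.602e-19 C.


Step 1: sigma = q * n * mu = 1.602e-19 * 2.91e+16 * 453 = 2.11180e+00 S/cm
Step 2: rho = 1 / sigma = 1 / 2.11180e+00 = 0.4735 ohm*cm

0.4735


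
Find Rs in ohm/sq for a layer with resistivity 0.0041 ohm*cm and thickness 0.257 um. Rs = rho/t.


Step 1: Convert thickness to cm: t = 0.257 um = 2.5700e-05 cm
Step 2: Rs = rho / t = 0.0041 / 2.5700e-05
Step 3: Rs = 159.5 ohm/sq

159.5


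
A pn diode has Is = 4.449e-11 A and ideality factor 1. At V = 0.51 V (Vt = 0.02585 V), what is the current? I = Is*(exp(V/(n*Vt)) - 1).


Step 1: V/(n*Vt) = 0.51/(1*0.02585) = 19.7292
Step 2: exp(19.7292) = 3.7007e+08
Step 3: I = 4.449e-11 * (3.7007e+08 - 1) = 1.65e-02 A

1.65e-02


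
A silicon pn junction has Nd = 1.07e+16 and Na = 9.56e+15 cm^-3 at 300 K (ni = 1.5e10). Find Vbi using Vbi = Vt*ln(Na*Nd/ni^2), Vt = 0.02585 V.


Step 1: Compute Na*Nd/ni^2 = 9.56e+15 * 1.07e+16 / (1.5e10)^2 = 4.5463e+11
Step 2: ln(4.5463e+11) = 26.8427
Step 3: Vbi = 0.02585 * 26.8427 = 0.694 V

0.694


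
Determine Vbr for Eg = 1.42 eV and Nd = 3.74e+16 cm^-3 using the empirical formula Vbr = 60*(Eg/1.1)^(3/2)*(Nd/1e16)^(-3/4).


Step 1: Eg/1.1 = 1.42/1.1 = 1.290909
Step 2: (Eg/1.1)^1.5 = 1.290909^1.5 = 1.466707
Step 3: (Nd/1e16)^(-0.75) = (3.74)^(-0.75) = 0.371832
Step 4: Vbr = 60 * 1.466707 * 0.371832 = 32.7 V

32.7


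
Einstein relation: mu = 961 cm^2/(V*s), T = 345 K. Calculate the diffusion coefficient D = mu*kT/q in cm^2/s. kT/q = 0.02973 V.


Step 1: D = mu * (kT/q)
Step 2: D = 961 * 0.02973
Step 3: D = 28.57 cm^2/s

28.57


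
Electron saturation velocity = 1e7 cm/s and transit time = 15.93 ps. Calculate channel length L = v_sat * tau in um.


Step 1: tau in seconds = 15.93 ps * 1e-12 = 1.5930e-11 s
Step 2: L = v_sat * tau = 1e7 * 1.5930e-11 = 1.5930e-04 cm
Step 3: L in um = 1.5930e-04 * 1e4 = 1.593 um

1.593


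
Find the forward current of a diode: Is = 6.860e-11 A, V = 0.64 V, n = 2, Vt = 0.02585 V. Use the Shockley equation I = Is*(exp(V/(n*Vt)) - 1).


Step 1: V/(n*Vt) = 0.64/(2*0.02585) = 12.3791
Step 2: exp(12.3791) = 2.3778e+05
Step 3: I = 6.860e-11 * (2.3778e+05 - 1) = 1.63e-05 A

1.63e-05


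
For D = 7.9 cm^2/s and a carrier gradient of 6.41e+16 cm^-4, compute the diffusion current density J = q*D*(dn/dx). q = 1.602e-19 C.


Step 1: J = q * D * (dn/dx)
Step 2: J = 1.602e-19 * 7.9 * 6.41e+16
Step 3: J = 8.11e-02 A/cm^2

8.11e-02


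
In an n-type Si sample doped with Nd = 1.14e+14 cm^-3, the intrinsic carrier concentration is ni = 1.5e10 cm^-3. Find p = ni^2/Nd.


Step 1: Since Nd >> ni, n ≈ Nd = 1.14e+14 cm^-3
Step 2: p = ni^2 / n = (1.5e10)^2 / 1.14e+14
Step 3: p = 2.25e20 / 1.14e+14 = 1.97e+06 cm^-3

1.97e+06


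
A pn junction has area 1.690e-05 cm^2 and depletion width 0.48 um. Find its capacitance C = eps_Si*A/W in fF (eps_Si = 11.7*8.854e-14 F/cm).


Step 1: eps_Si = 11.7 * 8.854e-14 = 1.035918e-12 F/cm
Step 2: W in cm = 0.48 * 1e-4 = 4.80e-05 cm
Step 3: C = 1.035918e-12 * 1.690e-05 / 4.80e-05 = 3.647295e-13 F
Step 4: C = 364.73 fF

364.73


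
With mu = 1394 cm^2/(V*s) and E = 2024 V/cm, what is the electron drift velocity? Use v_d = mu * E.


Step 1: v_d = mu * E
Step 2: v_d = 1394 * 2024 = 2821456
Step 3: v_d = 2.82e+06 cm/s

2.82e+06


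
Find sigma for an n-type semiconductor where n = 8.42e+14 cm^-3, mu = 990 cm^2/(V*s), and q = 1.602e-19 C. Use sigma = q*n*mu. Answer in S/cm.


Step 1: sigma = q * n * mu
Step 2: sigma = 1.602e-19 * 8.42e+14 * 990
Step 3: sigma = 1.335e-01 S/cm

1.335e-01


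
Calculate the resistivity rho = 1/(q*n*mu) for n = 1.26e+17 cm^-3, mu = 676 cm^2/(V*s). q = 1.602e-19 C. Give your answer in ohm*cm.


Step 1: sigma = q * n * mu = 1.602e-19 * 1.26e+17 * 676 = 1.36452e+01 S/cm
Step 2: rho = 1 / sigma = 1 / 1.36452e+01 = 0.07329 ohm*cm

0.07329


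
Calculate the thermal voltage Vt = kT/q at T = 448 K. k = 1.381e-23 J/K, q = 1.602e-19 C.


Step 1: kT = 1.381e-23 * 448 = 6.18688e-21 J
Step 2: Vt = kT/q = 6.18688e-21 / 1.602e-19
Step 3: Vt = 0.03862 V

0.03862


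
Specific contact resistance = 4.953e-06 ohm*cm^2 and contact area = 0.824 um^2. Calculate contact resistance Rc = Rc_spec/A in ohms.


Step 1: Convert area to cm^2: 0.824 um^2 = 8.2400e-09 cm^2
Step 2: Rc = Rc_spec / A = 4.953e-06 / 8.2400e-09
Step 3: Rc = 6.01e+02 ohms

6.01e+02


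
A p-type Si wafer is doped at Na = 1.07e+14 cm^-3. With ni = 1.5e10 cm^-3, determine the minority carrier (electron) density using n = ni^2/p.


Step 1: Majority hole concentration p ≈ Na = 1.07e+14 cm^-3
Step 2: n = ni^2 / Na = (1.5e10)^2 / 1.07e+14
Step 3: n = 2.10e+06 cm^-3

2.10e+06


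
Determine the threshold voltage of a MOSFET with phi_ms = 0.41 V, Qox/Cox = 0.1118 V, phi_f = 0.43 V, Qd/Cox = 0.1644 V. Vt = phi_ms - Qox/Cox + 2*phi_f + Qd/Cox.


Step 1: Vt = phi_ms - Qox/Cox + 2*phi_f + Qd/Cox
Step 2: Vt = 0.41 - 0.1118 + 2*0.43 + 0.1644
Step 3: Vt = 0.41 - 0.1118 + 0.86 + 0.1644
Step 4: Vt = 1.3226 V

1.3226


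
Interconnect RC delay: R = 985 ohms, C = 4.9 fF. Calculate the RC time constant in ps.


Step 1: tau = R * C
Step 2: tau = 985 * 4.9 fF = 985 * 4.9e-15 F
Step 3: tau = 4.8265e-12 s = 4.8265 ps

4.8265


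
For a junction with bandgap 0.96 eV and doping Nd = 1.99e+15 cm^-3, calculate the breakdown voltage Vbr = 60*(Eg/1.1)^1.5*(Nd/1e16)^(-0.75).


Step 1: Eg/1.1 = 0.96/1.1 = 0.872727
Step 2: (Eg/1.1)^1.5 = 0.872727^1.5 = 0.815300
Step 3: (Nd/1e16)^(-0.75) = (0.199)^(-0.75) = 3.356296
Step 4: Vbr = 60 * 0.815300 * 3.356296 = 164.2 V

164.2


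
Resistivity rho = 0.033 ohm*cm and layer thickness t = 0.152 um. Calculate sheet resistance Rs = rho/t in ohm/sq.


Step 1: Convert thickness to cm: t = 0.152 um = 1.5200e-05 cm
Step 2: Rs = rho / t = 0.033 / 1.5200e-05
Step 3: Rs = 2171.1 ohm/sq

2171.1


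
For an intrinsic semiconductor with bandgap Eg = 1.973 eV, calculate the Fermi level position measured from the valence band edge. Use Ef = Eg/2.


Step 1: For an intrinsic semiconductor, the Fermi level sits at midgap.
Step 2: Ef = Eg / 2 = 1.973 / 2 = 0.9865 eV

0.9865


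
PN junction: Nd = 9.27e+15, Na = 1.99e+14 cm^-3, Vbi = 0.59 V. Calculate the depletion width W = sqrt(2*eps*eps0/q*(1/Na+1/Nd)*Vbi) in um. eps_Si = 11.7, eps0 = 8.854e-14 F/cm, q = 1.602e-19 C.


Step 1: 1/Na + 1/Nd = 1/1.99e+14 + 1/9.27e+15 = 5.13300e-15
Step 2: 2*eps*eps0/q = 2*11.7*8.854e-14/1.602e-19 = 1.293281e+07
Step 3: W^2 = 1.293281e+07 * 5.13300e-15 * 0.59 = 3.91666e-08
Step 4: W = sqrt(3.91666e-08) = 1.979e-04 cm = 1.979 um

1.979


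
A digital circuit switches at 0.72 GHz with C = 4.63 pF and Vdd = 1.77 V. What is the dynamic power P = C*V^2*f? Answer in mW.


Step 1: V^2 = 1.77^2 = 3.1329 V^2
Step 2: P = C*V^2*f = 4.63e-12 F * 3.1329 * 0.72e9 Hz
Step 3: P = 1.044383544e-02 W
Step 4: P = 10.444 mW

10.444


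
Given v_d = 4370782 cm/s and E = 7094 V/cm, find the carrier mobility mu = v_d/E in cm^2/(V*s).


Step 1: mu = v_d / E
Step 2: mu = 4370782 / 7094
Step 3: mu = 616.12 cm^2/(V*s)

616.12


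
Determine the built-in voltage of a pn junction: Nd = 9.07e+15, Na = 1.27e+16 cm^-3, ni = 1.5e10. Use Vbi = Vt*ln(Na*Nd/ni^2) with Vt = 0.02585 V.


Step 1: Compute Na*Nd/ni^2 = 1.27e+16 * 9.07e+15 / (1.5e10)^2 = 5.1195e+11
Step 2: ln(5.1195e+11) = 26.9615
Step 3: Vbi = 0.02585 * 26.9615 = 0.697 V

0.697


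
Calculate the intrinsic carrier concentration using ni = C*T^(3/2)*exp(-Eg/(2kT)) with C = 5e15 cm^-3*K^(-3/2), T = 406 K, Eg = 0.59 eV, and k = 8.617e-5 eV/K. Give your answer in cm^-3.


Step 1: Compute kT = 8.617e-5 * 406 = 0.03498502 eV
Step 2: Exponent = -Eg/(2kT) = -0.59/(2*0.03498502) = -8.43218
Step 3: T^(3/2) = 406^1.5 = 8180.67
Step 4: ni = 5e15 * 8180.67 * exp(-8.43218) = 8.91e+15 cm^-3

8.91e+15


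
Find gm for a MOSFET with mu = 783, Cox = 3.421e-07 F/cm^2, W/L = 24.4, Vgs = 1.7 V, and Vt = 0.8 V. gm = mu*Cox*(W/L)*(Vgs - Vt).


Step 1: Vov = Vgs - Vt = 1.7 - 0.8 = 0.9 V
Step 2: gm = mu * Cox * (W/L) * Vov
Step 3: gm = 783 * 3.421e-07 * 24.4 * 0.9 = 5.88e-03 S

5.88e-03


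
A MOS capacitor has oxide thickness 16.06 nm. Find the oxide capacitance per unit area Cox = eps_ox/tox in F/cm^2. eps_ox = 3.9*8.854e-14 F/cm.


Step 1: eps_ox = 3.9 * 8.854e-14 = 3.45306e-13 F/cm
Step 2: tox in cm = 16.06 nm * 1e-7 = 1.6060e-06 cm
Step 3: Cox = 3.45306e-13 / 1.6060e-06 = 2.15e-07 F/cm^2

2.15e-07


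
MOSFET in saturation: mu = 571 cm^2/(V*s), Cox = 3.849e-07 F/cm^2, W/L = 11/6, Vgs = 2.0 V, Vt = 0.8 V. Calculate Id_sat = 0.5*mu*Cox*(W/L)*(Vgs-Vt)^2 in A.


Step 1: Overdrive voltage Vov = Vgs - Vt = 2.0 - 0.8 = 1.2 V
Step 2: W/L = 11/6 = 1.83333
Step 3: Id = 0.5 * 571 * 3.849e-07 * 1.83333 * 1.2^2
Step 4: Id = 2.90e-04 A

2.90e-04


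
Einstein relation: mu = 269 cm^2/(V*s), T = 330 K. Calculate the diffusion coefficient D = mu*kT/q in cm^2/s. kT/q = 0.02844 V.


Step 1: D = mu * (kT/q)
Step 2: D = 269 * 0.02844
Step 3: D = 7.65 cm^2/s

7.65


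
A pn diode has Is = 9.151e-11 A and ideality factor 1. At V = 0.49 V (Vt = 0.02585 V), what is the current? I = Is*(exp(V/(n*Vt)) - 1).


Step 1: V/(n*Vt) = 0.49/(1*0.02585) = 18.9555
Step 2: exp(18.9555) = 1.7071e+08
Step 3: I = 9.151e-11 * (1.7071e+08 - 1) = 1.56e-02 A

1.56e-02


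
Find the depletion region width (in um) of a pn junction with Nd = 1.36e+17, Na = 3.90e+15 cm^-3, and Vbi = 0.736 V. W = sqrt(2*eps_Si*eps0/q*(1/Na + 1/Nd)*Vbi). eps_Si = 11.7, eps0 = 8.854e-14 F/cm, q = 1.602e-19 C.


Step 1: 1/Na + 1/Nd = 1/3.90e+15 + 1/1.36e+17 = 2.63763e-16
Step 2: 2*eps*eps0/q = 2*11.7*8.854e-14/1.602e-19 = 1.293281e+07
Step 3: W^2 = 1.293281e+07 * 2.63763e-16 * 0.736 = 2.51064e-09
Step 4: W = sqrt(2.51064e-09) = 5.011e-05 cm = 0.5011 um

0.5011


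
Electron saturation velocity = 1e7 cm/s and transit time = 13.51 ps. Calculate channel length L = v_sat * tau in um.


Step 1: tau in seconds = 13.51 ps * 1e-12 = 1.3510e-11 s
Step 2: L = v_sat * tau = 1e7 * 1.3510e-11 = 1.3510e-04 cm
Step 3: L in um = 1.3510e-04 * 1e4 = 1.351 um

1.351


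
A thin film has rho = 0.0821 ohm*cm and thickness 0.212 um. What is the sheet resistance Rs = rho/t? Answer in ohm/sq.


Step 1: Convert thickness to cm: t = 0.212 um = 2.1200e-05 cm
Step 2: Rs = rho / t = 0.0821 / 2.1200e-05
Step 3: Rs = 3872.6 ohm/sq

3872.6


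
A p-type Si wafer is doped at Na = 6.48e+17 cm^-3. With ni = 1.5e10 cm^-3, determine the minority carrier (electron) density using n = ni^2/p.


Step 1: Majority hole concentration p ≈ Na = 6.48e+17 cm^-3
Step 2: n = ni^2 / Na = (1.5e10)^2 / 6.48e+17
Step 3: n = 3.47e+02 cm^-3

3.47e+02


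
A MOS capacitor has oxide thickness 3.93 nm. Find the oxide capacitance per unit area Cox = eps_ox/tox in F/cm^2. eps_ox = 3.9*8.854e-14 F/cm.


Step 1: eps_ox = 3.9 * 8.854e-14 = 3.45306e-13 F/cm
Step 2: tox in cm = 3.93 nm * 1e-7 = 3.9300e-07 cm
Step 3: Cox = 3.45306e-13 / 3.9300e-07 = 8.79e-07 F/cm^2

8.79e-07


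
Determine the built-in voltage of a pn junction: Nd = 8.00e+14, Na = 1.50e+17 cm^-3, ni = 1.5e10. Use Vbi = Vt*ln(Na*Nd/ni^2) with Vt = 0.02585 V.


Step 1: Compute Na*Nd/ni^2 = 1.50e+17 * 8.00e+14 / (1.5e10)^2 = 5.3333e+11
Step 2: ln(5.3333e+11) = 27.0024
Step 3: Vbi = 0.02585 * 27.0024 = 0.698 V

0.698


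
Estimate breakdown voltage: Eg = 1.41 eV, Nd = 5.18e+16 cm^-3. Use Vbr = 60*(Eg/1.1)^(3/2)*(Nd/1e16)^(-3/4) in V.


Step 1: Eg/1.1 = 1.41/1.1 = 1.281818
Step 2: (Eg/1.1)^1.5 = 1.281818^1.5 = 1.451241
Step 3: (Nd/1e16)^(-0.75) = (5.18)^(-0.75) = 0.291241
Step 4: Vbr = 60 * 1.451241 * 0.291241 = 25.4 V

25.4


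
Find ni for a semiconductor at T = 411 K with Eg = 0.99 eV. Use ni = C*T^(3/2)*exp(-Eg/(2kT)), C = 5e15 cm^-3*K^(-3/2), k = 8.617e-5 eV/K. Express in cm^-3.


Step 1: Compute kT = 8.617e-5 * 411 = 0.03541587 eV
Step 2: Exponent = -Eg/(2kT) = -0.99/(2*0.03541587) = -13.97678
Step 3: T^(3/2) = 411^1.5 = 8332.26
Step 4: ni = 5e15 * 8332.26 * exp(-13.97678) = 3.55e+13 cm^-3

3.55e+13


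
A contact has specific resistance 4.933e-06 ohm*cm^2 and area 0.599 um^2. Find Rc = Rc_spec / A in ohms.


Step 1: Convert area to cm^2: 0.599 um^2 = 5.9900e-09 cm^2
Step 2: Rc = Rc_spec / A = 4.933e-06 / 5.9900e-09
Step 3: Rc = 8.24e+02 ohms

8.24e+02
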